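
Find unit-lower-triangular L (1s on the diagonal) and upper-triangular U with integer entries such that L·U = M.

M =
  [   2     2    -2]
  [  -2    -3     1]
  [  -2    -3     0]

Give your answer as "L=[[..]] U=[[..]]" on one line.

  r1 -= -1·r0 → [0,-1,-1]
  r2 -= -1·r0 → [0,-1,-2]
  r2 -= 1·r1 → [0,0,-1]

L=[[1,0,0],[-1,1,0],[-1,1,1]] U=[[2,2,-2],[0,-1,-1],[0,0,-1]]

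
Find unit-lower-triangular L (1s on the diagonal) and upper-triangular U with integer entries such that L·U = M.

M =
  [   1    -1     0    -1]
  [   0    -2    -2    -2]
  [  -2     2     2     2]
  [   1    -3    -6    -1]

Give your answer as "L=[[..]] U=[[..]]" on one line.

  row1 -= 0·row0 → [0,-2,-2,-2]
  row2 -= -2·row0 → [0,0,2,0]
  row3 -= 1·row0 → [0,-2,-6,0]
  row2 -= 0·row1 → [0,0,2,0]
  row3 -= 1·row1 → [0,0,-4,2]
  row3 -= -2·row2 → [0,0,0,2]

L=[[1,0,0,0],[0,1,0,0],[-2,0,1,0],[1,1,-2,1]] U=[[1,-1,0,-1],[0,-2,-2,-2],[0,0,2,0],[0,0,0,2]]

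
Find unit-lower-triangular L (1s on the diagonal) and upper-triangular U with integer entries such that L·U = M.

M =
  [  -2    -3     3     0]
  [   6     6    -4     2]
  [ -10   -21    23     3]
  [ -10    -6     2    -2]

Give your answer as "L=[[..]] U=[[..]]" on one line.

  row1 -= -3·row0 → [0,-3,5,2]
  row2 -= 5·row0 → [0,-6,8,3]
  row3 -= 5·row0 → [0,9,-13,-2]
  row2 -= 2·row1 → [0,0,-2,-1]
  row3 -= -3·row1 → [0,0,2,4]
  row3 -= -1·row2 → [0,0,0,3]

L=[[1,0,0,0],[-3,1,0,0],[5,2,1,0],[5,-3,-1,1]] U=[[-2,-3,3,0],[0,-3,5,2],[0,0,-2,-1],[0,0,0,3]]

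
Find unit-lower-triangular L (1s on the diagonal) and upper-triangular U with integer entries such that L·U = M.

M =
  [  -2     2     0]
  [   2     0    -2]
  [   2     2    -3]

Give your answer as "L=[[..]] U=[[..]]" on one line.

L=[[1,0,0],[-1,1,0],[-1,2,1]] U=[[-2,2,0],[0,2,-2],[0,0,1]]

  row1 -= -1·row0 → [0,2,-2]
  row2 -= -1·row0 → [0,4,-3]
  row2 -= 2·row1 → [0,0,1]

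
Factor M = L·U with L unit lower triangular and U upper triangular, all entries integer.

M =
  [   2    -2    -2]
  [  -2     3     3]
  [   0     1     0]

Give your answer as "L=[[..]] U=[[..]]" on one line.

  R1 -= -1·R0 → [0,1,1]
  R2 -= 0·R0 → [0,1,0]
  R2 -= 1·R1 → [0,0,-1]

L=[[1,0,0],[-1,1,0],[0,1,1]] U=[[2,-2,-2],[0,1,1],[0,0,-1]]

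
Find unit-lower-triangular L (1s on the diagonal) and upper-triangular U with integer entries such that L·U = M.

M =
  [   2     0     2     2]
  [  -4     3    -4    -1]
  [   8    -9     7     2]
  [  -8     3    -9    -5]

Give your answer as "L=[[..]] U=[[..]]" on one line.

L=[[1,0,0,0],[-2,1,0,0],[4,-3,1,0],[-4,1,1,1]] U=[[2,0,2,2],[0,3,0,3],[0,0,-1,3],[0,0,0,-3]]

  R1 -= -2·R0 → [0,3,0,3]
  R2 -= 4·R0 → [0,-9,-1,-6]
  R3 -= -4·R0 → [0,3,-1,3]
  R2 -= -3·R1 → [0,0,-1,3]
  R3 -= 1·R1 → [0,0,-1,0]
  R3 -= 1·R2 → [0,0,0,-3]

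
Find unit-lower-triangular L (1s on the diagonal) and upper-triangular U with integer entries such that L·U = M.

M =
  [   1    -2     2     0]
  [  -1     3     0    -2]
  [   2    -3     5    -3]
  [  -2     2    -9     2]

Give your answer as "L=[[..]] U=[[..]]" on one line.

  R1 -= -1·R0 → [0,1,2,-2]
  R2 -= 2·R0 → [0,1,1,-3]
  R3 -= -2·R0 → [0,-2,-5,2]
  R2 -= 1·R1 → [0,0,-1,-1]
  R3 -= -2·R1 → [0,0,-1,-2]
  R3 -= 1·R2 → [0,0,0,-1]

L=[[1,0,0,0],[-1,1,0,0],[2,1,1,0],[-2,-2,1,1]] U=[[1,-2,2,0],[0,1,2,-2],[0,0,-1,-1],[0,0,0,-1]]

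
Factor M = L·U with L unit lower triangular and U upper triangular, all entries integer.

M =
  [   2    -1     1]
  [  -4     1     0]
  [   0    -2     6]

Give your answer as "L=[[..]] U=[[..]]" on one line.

L=[[1,0,0],[-2,1,0],[0,2,1]] U=[[2,-1,1],[0,-1,2],[0,0,2]]

  R1 -= -2·R0 → [0,-1,2]
  R2 -= 0·R0 → [0,-2,6]
  R2 -= 2·R1 → [0,0,2]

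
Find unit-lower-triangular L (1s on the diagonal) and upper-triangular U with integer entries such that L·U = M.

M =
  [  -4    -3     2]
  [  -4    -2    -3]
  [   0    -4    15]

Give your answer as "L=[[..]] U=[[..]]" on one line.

  row1 -= 1·row0 → [0,1,-5]
  row2 -= 0·row0 → [0,-4,15]
  row2 -= -4·row1 → [0,0,-5]

L=[[1,0,0],[1,1,0],[0,-4,1]] U=[[-4,-3,2],[0,1,-5],[0,0,-5]]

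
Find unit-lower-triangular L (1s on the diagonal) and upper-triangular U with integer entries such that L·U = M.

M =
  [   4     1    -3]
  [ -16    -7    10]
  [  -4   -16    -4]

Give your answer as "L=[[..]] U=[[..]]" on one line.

L=[[1,0,0],[-4,1,0],[-1,5,1]] U=[[4,1,-3],[0,-3,-2],[0,0,3]]

  r1 -= -4·r0 → [0,-3,-2]
  r2 -= -1·r0 → [0,-15,-7]
  r2 -= 5·r1 → [0,0,3]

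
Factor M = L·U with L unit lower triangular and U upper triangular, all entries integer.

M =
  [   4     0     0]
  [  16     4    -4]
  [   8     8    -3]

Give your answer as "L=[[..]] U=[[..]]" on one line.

  R1 -= 4·R0 → [0,4,-4]
  R2 -= 2·R0 → [0,8,-3]
  R2 -= 2·R1 → [0,0,5]

L=[[1,0,0],[4,1,0],[2,2,1]] U=[[4,0,0],[0,4,-4],[0,0,5]]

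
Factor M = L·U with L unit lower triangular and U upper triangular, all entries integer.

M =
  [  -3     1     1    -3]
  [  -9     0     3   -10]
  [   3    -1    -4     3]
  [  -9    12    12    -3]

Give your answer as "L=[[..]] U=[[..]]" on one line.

  R1 -= 3·R0 → [0,-3,0,-1]
  R2 -= -1·R0 → [0,0,-3,0]
  R3 -= 3·R0 → [0,9,9,6]
  R2 -= 0·R1 → [0,0,-3,0]
  R3 -= -3·R1 → [0,0,9,3]
  R3 -= -3·R2 → [0,0,0,3]

L=[[1,0,0,0],[3,1,0,0],[-1,0,1,0],[3,-3,-3,1]] U=[[-3,1,1,-3],[0,-3,0,-1],[0,0,-3,0],[0,0,0,3]]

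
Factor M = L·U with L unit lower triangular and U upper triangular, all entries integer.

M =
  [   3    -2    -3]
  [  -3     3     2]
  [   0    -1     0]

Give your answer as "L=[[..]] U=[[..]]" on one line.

L=[[1,0,0],[-1,1,0],[0,-1,1]] U=[[3,-2,-3],[0,1,-1],[0,0,-1]]

  row1 -= -1·row0 → [0,1,-1]
  row2 -= 0·row0 → [0,-1,0]
  row2 -= -1·row1 → [0,0,-1]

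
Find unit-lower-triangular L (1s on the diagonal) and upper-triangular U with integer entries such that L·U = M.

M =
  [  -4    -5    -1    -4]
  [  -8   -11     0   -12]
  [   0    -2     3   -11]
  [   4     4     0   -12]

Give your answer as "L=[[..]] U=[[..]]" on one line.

  R1 -= 2·R0 → [0,-1,2,-4]
  R2 -= 0·R0 → [0,-2,3,-11]
  R3 -= -1·R0 → [0,-1,-1,-16]
  R2 -= 2·R1 → [0,0,-1,-3]
  R3 -= 1·R1 → [0,0,-3,-12]
  R3 -= 3·R2 → [0,0,0,-3]

L=[[1,0,0,0],[2,1,0,0],[0,2,1,0],[-1,1,3,1]] U=[[-4,-5,-1,-4],[0,-1,2,-4],[0,0,-1,-3],[0,0,0,-3]]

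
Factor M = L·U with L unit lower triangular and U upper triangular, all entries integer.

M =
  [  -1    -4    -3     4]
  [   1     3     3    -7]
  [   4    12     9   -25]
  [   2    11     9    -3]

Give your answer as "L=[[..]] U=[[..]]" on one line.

L=[[1,0,0,0],[-1,1,0,0],[-4,4,1,0],[-2,-3,-1,1]] U=[[-1,-4,-3,4],[0,-1,0,-3],[0,0,-3,3],[0,0,0,-1]]

  row1 -= -1·row0 → [0,-1,0,-3]
  row2 -= -4·row0 → [0,-4,-3,-9]
  row3 -= -2·row0 → [0,3,3,5]
  row2 -= 4·row1 → [0,0,-3,3]
  row3 -= -3·row1 → [0,0,3,-4]
  row3 -= -1·row2 → [0,0,0,-1]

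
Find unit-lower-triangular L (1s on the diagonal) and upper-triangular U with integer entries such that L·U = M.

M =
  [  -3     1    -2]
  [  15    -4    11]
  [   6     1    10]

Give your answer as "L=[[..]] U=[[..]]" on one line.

  row1 -= -5·row0 → [0,1,1]
  row2 -= -2·row0 → [0,3,6]
  row2 -= 3·row1 → [0,0,3]

L=[[1,0,0],[-5,1,0],[-2,3,1]] U=[[-3,1,-2],[0,1,1],[0,0,3]]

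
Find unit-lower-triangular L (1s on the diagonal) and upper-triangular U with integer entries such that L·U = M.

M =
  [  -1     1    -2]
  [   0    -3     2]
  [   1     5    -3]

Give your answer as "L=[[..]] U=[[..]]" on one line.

  r1 -= 0·r0 → [0,-3,2]
  r2 -= -1·r0 → [0,6,-5]
  r2 -= -2·r1 → [0,0,-1]

L=[[1,0,0],[0,1,0],[-1,-2,1]] U=[[-1,1,-2],[0,-3,2],[0,0,-1]]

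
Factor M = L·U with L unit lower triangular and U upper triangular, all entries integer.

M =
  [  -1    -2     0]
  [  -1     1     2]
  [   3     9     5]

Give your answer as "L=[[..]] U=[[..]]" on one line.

  R1 -= 1·R0 → [0,3,2]
  R2 -= -3·R0 → [0,3,5]
  R2 -= 1·R1 → [0,0,3]

L=[[1,0,0],[1,1,0],[-3,1,1]] U=[[-1,-2,0],[0,3,2],[0,0,3]]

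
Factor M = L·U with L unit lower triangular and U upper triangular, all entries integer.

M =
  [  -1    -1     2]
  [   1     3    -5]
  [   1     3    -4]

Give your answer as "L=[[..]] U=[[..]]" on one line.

L=[[1,0,0],[-1,1,0],[-1,1,1]] U=[[-1,-1,2],[0,2,-3],[0,0,1]]

  r1 -= -1·r0 → [0,2,-3]
  r2 -= -1·r0 → [0,2,-2]
  r2 -= 1·r1 → [0,0,1]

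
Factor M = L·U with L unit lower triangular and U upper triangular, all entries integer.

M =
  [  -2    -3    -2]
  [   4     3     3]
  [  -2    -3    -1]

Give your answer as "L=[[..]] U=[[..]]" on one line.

L=[[1,0,0],[-2,1,0],[1,0,1]] U=[[-2,-3,-2],[0,-3,-1],[0,0,1]]

  row1 -= -2·row0 → [0,-3,-1]
  row2 -= 1·row0 → [0,0,1]
  row2 -= 0·row1 → [0,0,1]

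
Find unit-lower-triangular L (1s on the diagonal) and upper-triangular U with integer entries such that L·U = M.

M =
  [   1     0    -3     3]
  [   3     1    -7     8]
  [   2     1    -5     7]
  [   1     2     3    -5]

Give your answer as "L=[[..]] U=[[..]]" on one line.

  row1 -= 3·row0 → [0,1,2,-1]
  row2 -= 2·row0 → [0,1,1,1]
  row3 -= 1·row0 → [0,2,6,-8]
  row2 -= 1·row1 → [0,0,-1,2]
  row3 -= 2·row1 → [0,0,2,-6]
  row3 -= -2·row2 → [0,0,0,-2]

L=[[1,0,0,0],[3,1,0,0],[2,1,1,0],[1,2,-2,1]] U=[[1,0,-3,3],[0,1,2,-1],[0,0,-1,2],[0,0,0,-2]]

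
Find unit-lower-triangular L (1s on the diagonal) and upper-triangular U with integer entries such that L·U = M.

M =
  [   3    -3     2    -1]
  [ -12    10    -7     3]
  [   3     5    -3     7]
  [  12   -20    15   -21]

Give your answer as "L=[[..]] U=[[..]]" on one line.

L=[[1,0,0,0],[-4,1,0,0],[1,-4,1,0],[4,4,-3,1]] U=[[3,-3,2,-1],[0,-2,1,-1],[0,0,-1,4],[0,0,0,-1]]

  r1 -= -4·r0 → [0,-2,1,-1]
  r2 -= 1·r0 → [0,8,-5,8]
  r3 -= 4·r0 → [0,-8,7,-17]
  r2 -= -4·r1 → [0,0,-1,4]
  r3 -= 4·r1 → [0,0,3,-13]
  r3 -= -3·r2 → [0,0,0,-1]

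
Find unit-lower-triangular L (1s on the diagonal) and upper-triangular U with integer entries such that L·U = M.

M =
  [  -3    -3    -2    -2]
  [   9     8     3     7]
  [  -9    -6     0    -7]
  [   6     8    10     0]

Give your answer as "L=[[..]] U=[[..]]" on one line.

  r1 -= -3·r0 → [0,-1,-3,1]
  r2 -= 3·r0 → [0,3,6,-1]
  r3 -= -2·r0 → [0,2,6,-4]
  r2 -= -3·r1 → [0,0,-3,2]
  r3 -= -2·r1 → [0,0,0,-2]
  r3 -= 0·r2 → [0,0,0,-2]

L=[[1,0,0,0],[-3,1,0,0],[3,-3,1,0],[-2,-2,0,1]] U=[[-3,-3,-2,-2],[0,-1,-3,1],[0,0,-3,2],[0,0,0,-2]]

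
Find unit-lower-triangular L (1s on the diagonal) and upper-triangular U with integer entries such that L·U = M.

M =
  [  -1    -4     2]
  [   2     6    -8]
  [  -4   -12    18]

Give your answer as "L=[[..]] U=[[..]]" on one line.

  row1 -= -2·row0 → [0,-2,-4]
  row2 -= 4·row0 → [0,4,10]
  row2 -= -2·row1 → [0,0,2]

L=[[1,0,0],[-2,1,0],[4,-2,1]] U=[[-1,-4,2],[0,-2,-4],[0,0,2]]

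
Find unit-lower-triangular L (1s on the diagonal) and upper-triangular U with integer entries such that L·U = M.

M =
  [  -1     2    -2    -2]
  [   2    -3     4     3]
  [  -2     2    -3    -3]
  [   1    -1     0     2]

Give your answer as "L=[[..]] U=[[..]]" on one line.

  R1 -= -2·R0 → [0,1,0,-1]
  R2 -= 2·R0 → [0,-2,1,1]
  R3 -= -1·R0 → [0,1,-2,0]
  R2 -= -2·R1 → [0,0,1,-1]
  R3 -= 1·R1 → [0,0,-2,1]
  R3 -= -2·R2 → [0,0,0,-1]

L=[[1,0,0,0],[-2,1,0,0],[2,-2,1,0],[-1,1,-2,1]] U=[[-1,2,-2,-2],[0,1,0,-1],[0,0,1,-1],[0,0,0,-1]]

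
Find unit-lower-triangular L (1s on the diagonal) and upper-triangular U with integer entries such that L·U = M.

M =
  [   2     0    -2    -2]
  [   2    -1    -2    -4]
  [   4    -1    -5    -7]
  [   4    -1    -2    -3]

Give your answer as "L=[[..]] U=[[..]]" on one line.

  R1 -= 1·R0 → [0,-1,0,-2]
  R2 -= 2·R0 → [0,-1,-1,-3]
  R3 -= 2·R0 → [0,-1,2,1]
  R2 -= 1·R1 → [0,0,-1,-1]
  R3 -= 1·R1 → [0,0,2,3]
  R3 -= -2·R2 → [0,0,0,1]

L=[[1,0,0,0],[1,1,0,0],[2,1,1,0],[2,1,-2,1]] U=[[2,0,-2,-2],[0,-1,0,-2],[0,0,-1,-1],[0,0,0,1]]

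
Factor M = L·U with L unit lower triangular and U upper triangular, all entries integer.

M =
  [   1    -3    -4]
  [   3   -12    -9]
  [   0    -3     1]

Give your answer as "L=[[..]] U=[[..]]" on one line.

L=[[1,0,0],[3,1,0],[0,1,1]] U=[[1,-3,-4],[0,-3,3],[0,0,-2]]

  r1 -= 3·r0 → [0,-3,3]
  r2 -= 0·r0 → [0,-3,1]
  r2 -= 1·r1 → [0,0,-2]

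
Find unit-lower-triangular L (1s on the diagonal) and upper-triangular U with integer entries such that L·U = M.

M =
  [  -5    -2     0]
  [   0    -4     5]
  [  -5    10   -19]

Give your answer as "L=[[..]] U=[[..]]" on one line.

  r1 -= 0·r0 → [0,-4,5]
  r2 -= 1·r0 → [0,12,-19]
  r2 -= -3·r1 → [0,0,-4]

L=[[1,0,0],[0,1,0],[1,-3,1]] U=[[-5,-2,0],[0,-4,5],[0,0,-4]]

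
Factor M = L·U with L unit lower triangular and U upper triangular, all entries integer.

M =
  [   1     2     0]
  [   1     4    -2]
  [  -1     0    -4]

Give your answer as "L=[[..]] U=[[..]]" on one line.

L=[[1,0,0],[1,1,0],[-1,1,1]] U=[[1,2,0],[0,2,-2],[0,0,-2]]

  row1 -= 1·row0 → [0,2,-2]
  row2 -= -1·row0 → [0,2,-4]
  row2 -= 1·row1 → [0,0,-2]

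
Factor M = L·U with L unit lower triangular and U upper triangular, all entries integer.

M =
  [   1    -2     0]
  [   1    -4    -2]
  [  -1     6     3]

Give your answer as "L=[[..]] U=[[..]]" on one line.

  r1 -= 1·r0 → [0,-2,-2]
  r2 -= -1·r0 → [0,4,3]
  r2 -= -2·r1 → [0,0,-1]

L=[[1,0,0],[1,1,0],[-1,-2,1]] U=[[1,-2,0],[0,-2,-2],[0,0,-1]]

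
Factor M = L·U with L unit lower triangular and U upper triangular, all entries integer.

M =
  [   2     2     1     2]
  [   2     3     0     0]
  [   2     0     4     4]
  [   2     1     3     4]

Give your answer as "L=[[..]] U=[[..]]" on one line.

L=[[1,0,0,0],[1,1,0,0],[1,-2,1,0],[1,-1,1,1]] U=[[2,2,1,2],[0,1,-1,-2],[0,0,1,-2],[0,0,0,2]]

  R1 -= 1·R0 → [0,1,-1,-2]
  R2 -= 1·R0 → [0,-2,3,2]
  R3 -= 1·R0 → [0,-1,2,2]
  R2 -= -2·R1 → [0,0,1,-2]
  R3 -= -1·R1 → [0,0,1,0]
  R3 -= 1·R2 → [0,0,0,2]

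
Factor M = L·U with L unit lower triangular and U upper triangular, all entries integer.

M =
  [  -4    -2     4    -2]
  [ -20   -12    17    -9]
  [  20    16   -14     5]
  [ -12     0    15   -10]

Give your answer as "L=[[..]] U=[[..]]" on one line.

  r1 -= 5·r0 → [0,-2,-3,1]
  r2 -= -5·r0 → [0,6,6,-5]
  r3 -= 3·r0 → [0,6,3,-4]
  r2 -= -3·r1 → [0,0,-3,-2]
  r3 -= -3·r1 → [0,0,-6,-1]
  r3 -= 2·r2 → [0,0,0,3]

L=[[1,0,0,0],[5,1,0,0],[-5,-3,1,0],[3,-3,2,1]] U=[[-4,-2,4,-2],[0,-2,-3,1],[0,0,-3,-2],[0,0,0,3]]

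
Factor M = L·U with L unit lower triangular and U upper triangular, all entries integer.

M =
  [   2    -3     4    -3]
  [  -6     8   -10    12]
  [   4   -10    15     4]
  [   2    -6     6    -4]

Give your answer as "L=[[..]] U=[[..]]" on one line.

L=[[1,0,0,0],[-3,1,0,0],[2,4,1,0],[1,3,4,1]] U=[[2,-3,4,-3],[0,-1,2,3],[0,0,-1,-2],[0,0,0,-2]]

  r1 -= -3·r0 → [0,-1,2,3]
  r2 -= 2·r0 → [0,-4,7,10]
  r3 -= 1·r0 → [0,-3,2,-1]
  r2 -= 4·r1 → [0,0,-1,-2]
  r3 -= 3·r1 → [0,0,-4,-10]
  r3 -= 4·r2 → [0,0,0,-2]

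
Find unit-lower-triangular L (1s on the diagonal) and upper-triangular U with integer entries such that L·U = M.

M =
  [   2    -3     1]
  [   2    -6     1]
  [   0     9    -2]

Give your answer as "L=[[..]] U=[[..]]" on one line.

L=[[1,0,0],[1,1,0],[0,-3,1]] U=[[2,-3,1],[0,-3,0],[0,0,-2]]

  R1 -= 1·R0 → [0,-3,0]
  R2 -= 0·R0 → [0,9,-2]
  R2 -= -3·R1 → [0,0,-2]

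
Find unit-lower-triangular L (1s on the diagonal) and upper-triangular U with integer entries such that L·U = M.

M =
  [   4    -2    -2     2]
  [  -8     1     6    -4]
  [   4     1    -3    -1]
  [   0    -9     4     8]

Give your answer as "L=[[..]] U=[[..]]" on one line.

L=[[1,0,0,0],[-2,1,0,0],[1,-1,1,0],[0,3,-2,1]] U=[[4,-2,-2,2],[0,-3,2,0],[0,0,1,-3],[0,0,0,2]]

  row1 -= -2·row0 → [0,-3,2,0]
  row2 -= 1·row0 → [0,3,-1,-3]
  row3 -= 0·row0 → [0,-9,4,8]
  row2 -= -1·row1 → [0,0,1,-3]
  row3 -= 3·row1 → [0,0,-2,8]
  row3 -= -2·row2 → [0,0,0,2]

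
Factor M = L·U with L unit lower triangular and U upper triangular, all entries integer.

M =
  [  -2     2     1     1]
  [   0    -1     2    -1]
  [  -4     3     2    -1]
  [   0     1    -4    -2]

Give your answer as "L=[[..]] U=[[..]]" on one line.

L=[[1,0,0,0],[0,1,0,0],[2,1,1,0],[0,-1,1,1]] U=[[-2,2,1,1],[0,-1,2,-1],[0,0,-2,-2],[0,0,0,-1]]

  r1 -= 0·r0 → [0,-1,2,-1]
  r2 -= 2·r0 → [0,-1,0,-3]
  r3 -= 0·r0 → [0,1,-4,-2]
  r2 -= 1·r1 → [0,0,-2,-2]
  r3 -= -1·r1 → [0,0,-2,-3]
  r3 -= 1·r2 → [0,0,0,-1]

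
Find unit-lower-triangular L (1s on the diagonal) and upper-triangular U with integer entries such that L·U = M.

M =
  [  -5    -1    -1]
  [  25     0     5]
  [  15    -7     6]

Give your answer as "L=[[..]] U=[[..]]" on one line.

L=[[1,0,0],[-5,1,0],[-3,2,1]] U=[[-5,-1,-1],[0,-5,0],[0,0,3]]

  row1 -= -5·row0 → [0,-5,0]
  row2 -= -3·row0 → [0,-10,3]
  row2 -= 2·row1 → [0,0,3]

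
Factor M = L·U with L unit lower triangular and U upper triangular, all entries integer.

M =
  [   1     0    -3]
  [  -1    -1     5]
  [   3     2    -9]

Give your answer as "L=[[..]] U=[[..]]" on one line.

  R1 -= -1·R0 → [0,-1,2]
  R2 -= 3·R0 → [0,2,0]
  R2 -= -2·R1 → [0,0,4]

L=[[1,0,0],[-1,1,0],[3,-2,1]] U=[[1,0,-3],[0,-1,2],[0,0,4]]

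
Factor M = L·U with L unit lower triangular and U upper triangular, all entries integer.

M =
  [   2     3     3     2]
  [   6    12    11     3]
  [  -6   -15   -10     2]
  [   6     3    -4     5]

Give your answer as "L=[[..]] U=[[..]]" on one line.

  r1 -= 3·r0 → [0,3,2,-3]
  r2 -= -3·r0 → [0,-6,-1,8]
  r3 -= 3·r0 → [0,-6,-13,-1]
  r2 -= -2·r1 → [0,0,3,2]
  r3 -= -2·r1 → [0,0,-9,-7]
  r3 -= -3·r2 → [0,0,0,-1]

L=[[1,0,0,0],[3,1,0,0],[-3,-2,1,0],[3,-2,-3,1]] U=[[2,3,3,2],[0,3,2,-3],[0,0,3,2],[0,0,0,-1]]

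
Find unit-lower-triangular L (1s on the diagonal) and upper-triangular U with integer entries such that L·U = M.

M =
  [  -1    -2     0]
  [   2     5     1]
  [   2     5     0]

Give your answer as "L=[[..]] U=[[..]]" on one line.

L=[[1,0,0],[-2,1,0],[-2,1,1]] U=[[-1,-2,0],[0,1,1],[0,0,-1]]

  r1 -= -2·r0 → [0,1,1]
  r2 -= -2·r0 → [0,1,0]
  r2 -= 1·r1 → [0,0,-1]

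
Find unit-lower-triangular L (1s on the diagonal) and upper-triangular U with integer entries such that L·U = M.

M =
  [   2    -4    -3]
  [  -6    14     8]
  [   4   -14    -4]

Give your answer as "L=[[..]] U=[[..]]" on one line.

  R1 -= -3·R0 → [0,2,-1]
  R2 -= 2·R0 → [0,-6,2]
  R2 -= -3·R1 → [0,0,-1]

L=[[1,0,0],[-3,1,0],[2,-3,1]] U=[[2,-4,-3],[0,2,-1],[0,0,-1]]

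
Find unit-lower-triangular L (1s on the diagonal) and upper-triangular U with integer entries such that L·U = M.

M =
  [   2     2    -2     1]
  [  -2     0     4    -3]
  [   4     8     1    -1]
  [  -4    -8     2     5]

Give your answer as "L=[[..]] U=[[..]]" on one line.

  R1 -= -1·R0 → [0,2,2,-2]
  R2 -= 2·R0 → [0,4,5,-3]
  R3 -= -2·R0 → [0,-4,-2,7]
  R2 -= 2·R1 → [0,0,1,1]
  R3 -= -2·R1 → [0,0,2,3]
  R3 -= 2·R2 → [0,0,0,1]

L=[[1,0,0,0],[-1,1,0,0],[2,2,1,0],[-2,-2,2,1]] U=[[2,2,-2,1],[0,2,2,-2],[0,0,1,1],[0,0,0,1]]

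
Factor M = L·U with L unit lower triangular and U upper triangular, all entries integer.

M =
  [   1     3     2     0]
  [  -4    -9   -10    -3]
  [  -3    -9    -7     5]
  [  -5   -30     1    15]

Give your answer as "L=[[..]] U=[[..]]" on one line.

  row1 -= -4·row0 → [0,3,-2,-3]
  row2 -= -3·row0 → [0,0,-1,5]
  row3 -= -5·row0 → [0,-15,11,15]
  row2 -= 0·row1 → [0,0,-1,5]
  row3 -= -5·row1 → [0,0,1,0]
  row3 -= -1·row2 → [0,0,0,5]

L=[[1,0,0,0],[-4,1,0,0],[-3,0,1,0],[-5,-5,-1,1]] U=[[1,3,2,0],[0,3,-2,-3],[0,0,-1,5],[0,0,0,5]]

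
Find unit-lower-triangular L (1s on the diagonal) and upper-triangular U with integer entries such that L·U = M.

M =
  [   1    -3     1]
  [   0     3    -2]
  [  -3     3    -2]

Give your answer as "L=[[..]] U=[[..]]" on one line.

L=[[1,0,0],[0,1,0],[-3,-2,1]] U=[[1,-3,1],[0,3,-2],[0,0,-3]]

  R1 -= 0·R0 → [0,3,-2]
  R2 -= -3·R0 → [0,-6,1]
  R2 -= -2·R1 → [0,0,-3]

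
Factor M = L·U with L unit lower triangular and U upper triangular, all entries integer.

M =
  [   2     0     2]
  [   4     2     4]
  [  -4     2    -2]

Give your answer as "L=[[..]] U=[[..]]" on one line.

  row1 -= 2·row0 → [0,2,0]
  row2 -= -2·row0 → [0,2,2]
  row2 -= 1·row1 → [0,0,2]

L=[[1,0,0],[2,1,0],[-2,1,1]] U=[[2,0,2],[0,2,0],[0,0,2]]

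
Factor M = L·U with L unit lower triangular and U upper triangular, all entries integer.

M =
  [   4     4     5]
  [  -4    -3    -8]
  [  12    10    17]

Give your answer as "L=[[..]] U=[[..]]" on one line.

L=[[1,0,0],[-1,1,0],[3,-2,1]] U=[[4,4,5],[0,1,-3],[0,0,-4]]

  R1 -= -1·R0 → [0,1,-3]
  R2 -= 3·R0 → [0,-2,2]
  R2 -= -2·R1 → [0,0,-4]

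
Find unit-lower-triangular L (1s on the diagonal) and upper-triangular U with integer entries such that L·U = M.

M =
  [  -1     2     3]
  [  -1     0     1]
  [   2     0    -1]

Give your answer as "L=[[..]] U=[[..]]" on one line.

L=[[1,0,0],[1,1,0],[-2,-2,1]] U=[[-1,2,3],[0,-2,-2],[0,0,1]]

  row1 -= 1·row0 → [0,-2,-2]
  row2 -= -2·row0 → [0,4,5]
  row2 -= -2·row1 → [0,0,1]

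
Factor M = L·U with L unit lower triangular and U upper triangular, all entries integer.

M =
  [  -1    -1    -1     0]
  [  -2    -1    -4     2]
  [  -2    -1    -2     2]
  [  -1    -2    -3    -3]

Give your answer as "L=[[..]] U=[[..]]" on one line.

L=[[1,0,0,0],[2,1,0,0],[2,1,1,0],[1,-1,-2,1]] U=[[-1,-1,-1,0],[0,1,-2,2],[0,0,2,0],[0,0,0,-1]]

  row1 -= 2·row0 → [0,1,-2,2]
  row2 -= 2·row0 → [0,1,0,2]
  row3 -= 1·row0 → [0,-1,-2,-3]
  row2 -= 1·row1 → [0,0,2,0]
  row3 -= -1·row1 → [0,0,-4,-1]
  row3 -= -2·row2 → [0,0,0,-1]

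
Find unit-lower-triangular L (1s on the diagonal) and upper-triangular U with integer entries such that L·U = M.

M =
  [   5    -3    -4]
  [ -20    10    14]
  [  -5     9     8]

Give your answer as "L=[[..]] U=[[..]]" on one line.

L=[[1,0,0],[-4,1,0],[-1,-3,1]] U=[[5,-3,-4],[0,-2,-2],[0,0,-2]]

  r1 -= -4·r0 → [0,-2,-2]
  r2 -= -1·r0 → [0,6,4]
  r2 -= -3·r1 → [0,0,-2]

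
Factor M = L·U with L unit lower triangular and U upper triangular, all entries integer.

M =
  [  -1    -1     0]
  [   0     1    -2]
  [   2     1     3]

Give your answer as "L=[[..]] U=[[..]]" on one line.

  R1 -= 0·R0 → [0,1,-2]
  R2 -= -2·R0 → [0,-1,3]
  R2 -= -1·R1 → [0,0,1]

L=[[1,0,0],[0,1,0],[-2,-1,1]] U=[[-1,-1,0],[0,1,-2],[0,0,1]]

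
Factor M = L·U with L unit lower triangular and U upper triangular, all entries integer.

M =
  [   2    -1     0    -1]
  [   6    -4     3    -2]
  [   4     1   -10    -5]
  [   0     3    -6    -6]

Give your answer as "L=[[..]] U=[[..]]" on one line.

  R1 -= 3·R0 → [0,-1,3,1]
  R2 -= 2·R0 → [0,3,-10,-3]
  R3 -= 0·R0 → [0,3,-6,-6]
  R2 -= -3·R1 → [0,0,-1,0]
  R3 -= -3·R1 → [0,0,3,-3]
  R3 -= -3·R2 → [0,0,0,-3]

L=[[1,0,0,0],[3,1,0,0],[2,-3,1,0],[0,-3,-3,1]] U=[[2,-1,0,-1],[0,-1,3,1],[0,0,-1,0],[0,0,0,-3]]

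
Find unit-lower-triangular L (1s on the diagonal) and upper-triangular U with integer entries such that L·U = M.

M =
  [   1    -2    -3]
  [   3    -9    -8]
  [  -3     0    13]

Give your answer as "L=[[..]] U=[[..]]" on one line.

  row1 -= 3·row0 → [0,-3,1]
  row2 -= -3·row0 → [0,-6,4]
  row2 -= 2·row1 → [0,0,2]

L=[[1,0,0],[3,1,0],[-3,2,1]] U=[[1,-2,-3],[0,-3,1],[0,0,2]]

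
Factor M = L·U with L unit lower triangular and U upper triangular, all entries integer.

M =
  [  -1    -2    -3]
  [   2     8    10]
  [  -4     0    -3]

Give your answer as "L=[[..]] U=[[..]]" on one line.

L=[[1,0,0],[-2,1,0],[4,2,1]] U=[[-1,-2,-3],[0,4,4],[0,0,1]]

  R1 -= -2·R0 → [0,4,4]
  R2 -= 4·R0 → [0,8,9]
  R2 -= 2·R1 → [0,0,1]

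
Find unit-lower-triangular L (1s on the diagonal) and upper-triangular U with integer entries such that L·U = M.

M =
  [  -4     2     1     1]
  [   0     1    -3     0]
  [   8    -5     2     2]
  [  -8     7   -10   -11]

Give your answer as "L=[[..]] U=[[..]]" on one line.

L=[[1,0,0,0],[0,1,0,0],[-2,-1,1,0],[2,3,-3,1]] U=[[-4,2,1,1],[0,1,-3,0],[0,0,1,4],[0,0,0,-1]]

  R1 -= 0·R0 → [0,1,-3,0]
  R2 -= -2·R0 → [0,-1,4,4]
  R3 -= 2·R0 → [0,3,-12,-13]
  R2 -= -1·R1 → [0,0,1,4]
  R3 -= 3·R1 → [0,0,-3,-13]
  R3 -= -3·R2 → [0,0,0,-1]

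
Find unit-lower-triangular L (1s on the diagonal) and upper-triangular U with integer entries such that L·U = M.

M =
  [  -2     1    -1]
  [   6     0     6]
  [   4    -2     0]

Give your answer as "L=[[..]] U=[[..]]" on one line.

L=[[1,0,0],[-3,1,0],[-2,0,1]] U=[[-2,1,-1],[0,3,3],[0,0,-2]]

  R1 -= -3·R0 → [0,3,3]
  R2 -= -2·R0 → [0,0,-2]
  R2 -= 0·R1 → [0,0,-2]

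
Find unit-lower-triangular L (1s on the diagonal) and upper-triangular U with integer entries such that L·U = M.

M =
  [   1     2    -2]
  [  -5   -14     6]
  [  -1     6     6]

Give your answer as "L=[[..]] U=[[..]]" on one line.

L=[[1,0,0],[-5,1,0],[-1,-2,1]] U=[[1,2,-2],[0,-4,-4],[0,0,-4]]

  row1 -= -5·row0 → [0,-4,-4]
  row2 -= -1·row0 → [0,8,4]
  row2 -= -2·row1 → [0,0,-4]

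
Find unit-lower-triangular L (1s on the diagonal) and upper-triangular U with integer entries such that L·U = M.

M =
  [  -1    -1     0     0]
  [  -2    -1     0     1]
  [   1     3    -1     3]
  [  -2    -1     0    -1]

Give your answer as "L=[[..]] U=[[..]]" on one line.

  R1 -= 2·R0 → [0,1,0,1]
  R2 -= -1·R0 → [0,2,-1,3]
  R3 -= 2·R0 → [0,1,0,-1]
  R2 -= 2·R1 → [0,0,-1,1]
  R3 -= 1·R1 → [0,0,0,-2]
  R3 -= 0·R2 → [0,0,0,-2]

L=[[1,0,0,0],[2,1,0,0],[-1,2,1,0],[2,1,0,1]] U=[[-1,-1,0,0],[0,1,0,1],[0,0,-1,1],[0,0,0,-2]]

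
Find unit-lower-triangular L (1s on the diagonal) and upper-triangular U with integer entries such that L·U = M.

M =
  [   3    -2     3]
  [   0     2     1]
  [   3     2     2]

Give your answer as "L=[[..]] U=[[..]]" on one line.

  R1 -= 0·R0 → [0,2,1]
  R2 -= 1·R0 → [0,4,-1]
  R2 -= 2·R1 → [0,0,-3]

L=[[1,0,0],[0,1,0],[1,2,1]] U=[[3,-2,3],[0,2,1],[0,0,-3]]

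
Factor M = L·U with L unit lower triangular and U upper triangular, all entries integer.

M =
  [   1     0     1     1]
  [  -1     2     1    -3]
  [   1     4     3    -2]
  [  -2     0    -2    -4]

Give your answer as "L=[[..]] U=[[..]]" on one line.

  r1 -= -1·r0 → [0,2,2,-2]
  r2 -= 1·r0 → [0,4,2,-3]
  r3 -= -2·r0 → [0,0,0,-2]
  r2 -= 2·r1 → [0,0,-2,1]
  r3 -= 0·r1 → [0,0,0,-2]
  r3 -= 0·r2 → [0,0,0,-2]

L=[[1,0,0,0],[-1,1,0,0],[1,2,1,0],[-2,0,0,1]] U=[[1,0,1,1],[0,2,2,-2],[0,0,-2,1],[0,0,0,-2]]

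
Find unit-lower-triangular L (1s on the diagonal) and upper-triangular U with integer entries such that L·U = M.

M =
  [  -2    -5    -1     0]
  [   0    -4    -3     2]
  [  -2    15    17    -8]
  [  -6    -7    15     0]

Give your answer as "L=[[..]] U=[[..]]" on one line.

  R1 -= 0·R0 → [0,-4,-3,2]
  R2 -= 1·R0 → [0,20,18,-8]
  R3 -= 3·R0 → [0,8,18,0]
  R2 -= -5·R1 → [0,0,3,2]
  R3 -= -2·R1 → [0,0,12,4]
  R3 -= 4·R2 → [0,0,0,-4]

L=[[1,0,0,0],[0,1,0,0],[1,-5,1,0],[3,-2,4,1]] U=[[-2,-5,-1,0],[0,-4,-3,2],[0,0,3,2],[0,0,0,-4]]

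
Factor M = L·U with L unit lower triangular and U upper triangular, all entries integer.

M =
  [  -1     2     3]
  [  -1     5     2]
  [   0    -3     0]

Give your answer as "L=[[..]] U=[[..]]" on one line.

L=[[1,0,0],[1,1,0],[0,-1,1]] U=[[-1,2,3],[0,3,-1],[0,0,-1]]

  r1 -= 1·r0 → [0,3,-1]
  r2 -= 0·r0 → [0,-3,0]
  r2 -= -1·r1 → [0,0,-1]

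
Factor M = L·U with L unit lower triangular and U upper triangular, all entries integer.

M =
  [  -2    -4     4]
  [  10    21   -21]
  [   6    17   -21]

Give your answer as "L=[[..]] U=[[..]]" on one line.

  r1 -= -5·r0 → [0,1,-1]
  r2 -= -3·r0 → [0,5,-9]
  r2 -= 5·r1 → [0,0,-4]

L=[[1,0,0],[-5,1,0],[-3,5,1]] U=[[-2,-4,4],[0,1,-1],[0,0,-4]]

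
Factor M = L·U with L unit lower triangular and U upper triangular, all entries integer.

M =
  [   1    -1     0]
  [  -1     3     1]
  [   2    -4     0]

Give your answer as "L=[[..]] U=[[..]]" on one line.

L=[[1,0,0],[-1,1,0],[2,-1,1]] U=[[1,-1,0],[0,2,1],[0,0,1]]

  R1 -= -1·R0 → [0,2,1]
  R2 -= 2·R0 → [0,-2,0]
  R2 -= -1·R1 → [0,0,1]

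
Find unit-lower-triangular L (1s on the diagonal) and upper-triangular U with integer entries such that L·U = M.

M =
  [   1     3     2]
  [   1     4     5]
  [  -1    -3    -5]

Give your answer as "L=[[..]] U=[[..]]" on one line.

L=[[1,0,0],[1,1,0],[-1,0,1]] U=[[1,3,2],[0,1,3],[0,0,-3]]

  r1 -= 1·r0 → [0,1,3]
  r2 -= -1·r0 → [0,0,-3]
  r2 -= 0·r1 → [0,0,-3]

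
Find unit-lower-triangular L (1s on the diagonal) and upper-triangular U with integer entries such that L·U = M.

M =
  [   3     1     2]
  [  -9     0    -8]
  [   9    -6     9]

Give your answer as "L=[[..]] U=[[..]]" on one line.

  r1 -= -3·r0 → [0,3,-2]
  r2 -= 3·r0 → [0,-9,3]
  r2 -= -3·r1 → [0,0,-3]

L=[[1,0,0],[-3,1,0],[3,-3,1]] U=[[3,1,2],[0,3,-2],[0,0,-3]]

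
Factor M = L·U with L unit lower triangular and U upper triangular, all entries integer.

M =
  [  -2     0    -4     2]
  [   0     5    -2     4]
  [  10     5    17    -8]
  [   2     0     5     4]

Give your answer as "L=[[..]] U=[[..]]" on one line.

  row1 -= 0·row0 → [0,5,-2,4]
  row2 -= -5·row0 → [0,5,-3,2]
  row3 -= -1·row0 → [0,0,1,6]
  row2 -= 1·row1 → [0,0,-1,-2]
  row3 -= 0·row1 → [0,0,1,6]
  row3 -= -1·row2 → [0,0,0,4]

L=[[1,0,0,0],[0,1,0,0],[-5,1,1,0],[-1,0,-1,1]] U=[[-2,0,-4,2],[0,5,-2,4],[0,0,-1,-2],[0,0,0,4]]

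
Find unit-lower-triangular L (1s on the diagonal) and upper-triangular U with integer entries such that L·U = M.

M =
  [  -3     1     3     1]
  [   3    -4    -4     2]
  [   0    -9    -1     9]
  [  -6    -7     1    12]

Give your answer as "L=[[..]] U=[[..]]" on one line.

  r1 -= -1·r0 → [0,-3,-1,3]
  r2 -= 0·r0 → [0,-9,-1,9]
  r3 -= 2·r0 → [0,-9,-5,10]
  r2 -= 3·r1 → [0,0,2,0]
  r3 -= 3·r1 → [0,0,-2,1]
  r3 -= -1·r2 → [0,0,0,1]

L=[[1,0,0,0],[-1,1,0,0],[0,3,1,0],[2,3,-1,1]] U=[[-3,1,3,1],[0,-3,-1,3],[0,0,2,0],[0,0,0,1]]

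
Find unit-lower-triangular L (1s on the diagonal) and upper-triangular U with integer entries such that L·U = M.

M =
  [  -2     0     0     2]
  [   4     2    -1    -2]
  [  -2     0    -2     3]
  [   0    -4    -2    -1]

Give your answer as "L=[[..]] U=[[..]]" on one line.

  row1 -= -2·row0 → [0,2,-1,2]
  row2 -= 1·row0 → [0,0,-2,1]
  row3 -= 0·row0 → [0,-4,-2,-1]
  row2 -= 0·row1 → [0,0,-2,1]
  row3 -= -2·row1 → [0,0,-4,3]
  row3 -= 2·row2 → [0,0,0,1]

L=[[1,0,0,0],[-2,1,0,0],[1,0,1,0],[0,-2,2,1]] U=[[-2,0,0,2],[0,2,-1,2],[0,0,-2,1],[0,0,0,1]]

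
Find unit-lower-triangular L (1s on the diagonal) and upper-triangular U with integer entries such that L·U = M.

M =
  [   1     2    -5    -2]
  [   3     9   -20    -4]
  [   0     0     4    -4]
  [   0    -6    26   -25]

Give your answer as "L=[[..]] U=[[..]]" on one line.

L=[[1,0,0,0],[3,1,0,0],[0,0,1,0],[0,-2,4,1]] U=[[1,2,-5,-2],[0,3,-5,2],[0,0,4,-4],[0,0,0,-5]]

  R1 -= 3·R0 → [0,3,-5,2]
  R2 -= 0·R0 → [0,0,4,-4]
  R3 -= 0·R0 → [0,-6,26,-25]
  R2 -= 0·R1 → [0,0,4,-4]
  R3 -= -2·R1 → [0,0,16,-21]
  R3 -= 4·R2 → [0,0,0,-5]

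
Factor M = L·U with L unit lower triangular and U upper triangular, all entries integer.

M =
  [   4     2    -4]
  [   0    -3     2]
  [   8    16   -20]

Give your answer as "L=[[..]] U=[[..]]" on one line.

L=[[1,0,0],[0,1,0],[2,-4,1]] U=[[4,2,-4],[0,-3,2],[0,0,-4]]

  r1 -= 0·r0 → [0,-3,2]
  r2 -= 2·r0 → [0,12,-12]
  r2 -= -4·r1 → [0,0,-4]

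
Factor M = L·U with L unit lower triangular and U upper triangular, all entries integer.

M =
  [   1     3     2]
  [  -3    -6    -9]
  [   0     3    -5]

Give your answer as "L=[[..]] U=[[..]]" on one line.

  R1 -= -3·R0 → [0,3,-3]
  R2 -= 0·R0 → [0,3,-5]
  R2 -= 1·R1 → [0,0,-2]

L=[[1,0,0],[-3,1,0],[0,1,1]] U=[[1,3,2],[0,3,-3],[0,0,-2]]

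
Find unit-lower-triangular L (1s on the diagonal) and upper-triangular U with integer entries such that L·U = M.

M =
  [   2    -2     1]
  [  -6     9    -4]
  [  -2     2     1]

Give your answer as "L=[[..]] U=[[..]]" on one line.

L=[[1,0,0],[-3,1,0],[-1,0,1]] U=[[2,-2,1],[0,3,-1],[0,0,2]]

  r1 -= -3·r0 → [0,3,-1]
  r2 -= -1·r0 → [0,0,2]
  r2 -= 0·r1 → [0,0,2]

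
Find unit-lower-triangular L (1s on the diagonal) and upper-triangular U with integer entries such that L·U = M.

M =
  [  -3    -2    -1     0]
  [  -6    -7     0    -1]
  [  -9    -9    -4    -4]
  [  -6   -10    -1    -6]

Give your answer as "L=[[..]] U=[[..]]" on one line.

L=[[1,0,0,0],[2,1,0,0],[3,1,1,0],[2,2,1,1]] U=[[-3,-2,-1,0],[0,-3,2,-1],[0,0,-3,-3],[0,0,0,-1]]

  row1 -= 2·row0 → [0,-3,2,-1]
  row2 -= 3·row0 → [0,-3,-1,-4]
  row3 -= 2·row0 → [0,-6,1,-6]
  row2 -= 1·row1 → [0,0,-3,-3]
  row3 -= 2·row1 → [0,0,-3,-4]
  row3 -= 1·row2 → [0,0,0,-1]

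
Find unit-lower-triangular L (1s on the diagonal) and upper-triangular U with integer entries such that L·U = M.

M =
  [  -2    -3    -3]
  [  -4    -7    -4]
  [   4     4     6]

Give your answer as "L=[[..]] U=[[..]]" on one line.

  row1 -= 2·row0 → [0,-1,2]
  row2 -= -2·row0 → [0,-2,0]
  row2 -= 2·row1 → [0,0,-4]

L=[[1,0,0],[2,1,0],[-2,2,1]] U=[[-2,-3,-3],[0,-1,2],[0,0,-4]]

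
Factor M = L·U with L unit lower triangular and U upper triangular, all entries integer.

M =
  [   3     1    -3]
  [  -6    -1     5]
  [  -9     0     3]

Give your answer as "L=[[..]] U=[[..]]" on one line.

L=[[1,0,0],[-2,1,0],[-3,3,1]] U=[[3,1,-3],[0,1,-1],[0,0,-3]]

  row1 -= -2·row0 → [0,1,-1]
  row2 -= -3·row0 → [0,3,-6]
  row2 -= 3·row1 → [0,0,-3]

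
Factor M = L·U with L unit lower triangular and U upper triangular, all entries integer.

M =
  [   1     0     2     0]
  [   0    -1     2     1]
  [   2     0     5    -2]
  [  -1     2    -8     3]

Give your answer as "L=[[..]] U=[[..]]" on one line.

L=[[1,0,0,0],[0,1,0,0],[2,0,1,0],[-1,-2,-2,1]] U=[[1,0,2,0],[0,-1,2,1],[0,0,1,-2],[0,0,0,1]]

  row1 -= 0·row0 → [0,-1,2,1]
  row2 -= 2·row0 → [0,0,1,-2]
  row3 -= -1·row0 → [0,2,-6,3]
  row2 -= 0·row1 → [0,0,1,-2]
  row3 -= -2·row1 → [0,0,-2,5]
  row3 -= -2·row2 → [0,0,0,1]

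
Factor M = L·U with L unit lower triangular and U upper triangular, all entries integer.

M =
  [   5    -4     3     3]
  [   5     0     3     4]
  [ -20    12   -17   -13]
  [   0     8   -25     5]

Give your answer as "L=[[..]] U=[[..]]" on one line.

  row1 -= 1·row0 → [0,4,0,1]
  row2 -= -4·row0 → [0,-4,-5,-1]
  row3 -= 0·row0 → [0,8,-25,5]
  row2 -= -1·row1 → [0,0,-5,0]
  row3 -= 2·row1 → [0,0,-25,3]
  row3 -= 5·row2 → [0,0,0,3]

L=[[1,0,0,0],[1,1,0,0],[-4,-1,1,0],[0,2,5,1]] U=[[5,-4,3,3],[0,4,0,1],[0,0,-5,0],[0,0,0,3]]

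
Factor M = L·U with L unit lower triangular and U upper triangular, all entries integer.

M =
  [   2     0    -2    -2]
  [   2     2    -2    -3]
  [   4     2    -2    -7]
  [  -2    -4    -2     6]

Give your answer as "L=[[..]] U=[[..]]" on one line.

L=[[1,0,0,0],[1,1,0,0],[2,1,1,0],[-1,-2,-2,1]] U=[[2,0,-2,-2],[0,2,0,-1],[0,0,2,-2],[0,0,0,-2]]

  r1 -= 1·r0 → [0,2,0,-1]
  r2 -= 2·r0 → [0,2,2,-3]
  r3 -= -1·r0 → [0,-4,-4,4]
  r2 -= 1·r1 → [0,0,2,-2]
  r3 -= -2·r1 → [0,0,-4,2]
  r3 -= -2·r2 → [0,0,0,-2]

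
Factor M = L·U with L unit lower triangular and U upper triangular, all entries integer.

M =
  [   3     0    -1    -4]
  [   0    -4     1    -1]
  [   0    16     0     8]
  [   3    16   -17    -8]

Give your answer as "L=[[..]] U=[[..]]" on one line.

  row1 -= 0·row0 → [0,-4,1,-1]
  row2 -= 0·row0 → [0,16,0,8]
  row3 -= 1·row0 → [0,16,-16,-4]
  row2 -= -4·row1 → [0,0,4,4]
  row3 -= -4·row1 → [0,0,-12,-8]
  row3 -= -3·row2 → [0,0,0,4]

L=[[1,0,0,0],[0,1,0,0],[0,-4,1,0],[1,-4,-3,1]] U=[[3,0,-1,-4],[0,-4,1,-1],[0,0,4,4],[0,0,0,4]]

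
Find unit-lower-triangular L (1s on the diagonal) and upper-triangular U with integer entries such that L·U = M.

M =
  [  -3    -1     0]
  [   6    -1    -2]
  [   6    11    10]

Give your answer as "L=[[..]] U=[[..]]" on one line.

  r1 -= -2·r0 → [0,-3,-2]
  r2 -= -2·r0 → [0,9,10]
  r2 -= -3·r1 → [0,0,4]

L=[[1,0,0],[-2,1,0],[-2,-3,1]] U=[[-3,-1,0],[0,-3,-2],[0,0,4]]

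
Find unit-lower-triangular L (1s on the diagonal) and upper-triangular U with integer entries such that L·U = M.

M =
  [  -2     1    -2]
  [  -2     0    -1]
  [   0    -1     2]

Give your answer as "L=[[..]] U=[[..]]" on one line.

  R1 -= 1·R0 → [0,-1,1]
  R2 -= 0·R0 → [0,-1,2]
  R2 -= 1·R1 → [0,0,1]

L=[[1,0,0],[1,1,0],[0,1,1]] U=[[-2,1,-2],[0,-1,1],[0,0,1]]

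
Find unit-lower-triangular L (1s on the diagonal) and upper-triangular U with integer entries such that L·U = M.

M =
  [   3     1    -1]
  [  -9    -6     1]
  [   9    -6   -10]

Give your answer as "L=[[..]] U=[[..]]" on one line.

L=[[1,0,0],[-3,1,0],[3,3,1]] U=[[3,1,-1],[0,-3,-2],[0,0,-1]]

  r1 -= -3·r0 → [0,-3,-2]
  r2 -= 3·r0 → [0,-9,-7]
  r2 -= 3·r1 → [0,0,-1]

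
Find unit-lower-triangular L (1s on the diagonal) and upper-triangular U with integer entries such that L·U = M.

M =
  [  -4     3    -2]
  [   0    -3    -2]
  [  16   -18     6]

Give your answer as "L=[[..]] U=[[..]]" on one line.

L=[[1,0,0],[0,1,0],[-4,2,1]] U=[[-4,3,-2],[0,-3,-2],[0,0,2]]

  row1 -= 0·row0 → [0,-3,-2]
  row2 -= -4·row0 → [0,-6,-2]
  row2 -= 2·row1 → [0,0,2]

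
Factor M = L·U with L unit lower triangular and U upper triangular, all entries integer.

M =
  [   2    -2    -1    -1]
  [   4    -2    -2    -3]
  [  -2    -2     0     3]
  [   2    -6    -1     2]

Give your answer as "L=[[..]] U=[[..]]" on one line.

L=[[1,0,0,0],[2,1,0,0],[-1,-2,1,0],[1,-2,0,1]] U=[[2,-2,-1,-1],[0,2,0,-1],[0,0,-1,0],[0,0,0,1]]

  R1 -= 2·R0 → [0,2,0,-1]
  R2 -= -1·R0 → [0,-4,-1,2]
  R3 -= 1·R0 → [0,-4,0,3]
  R2 -= -2·R1 → [0,0,-1,0]
  R3 -= -2·R1 → [0,0,0,1]
  R3 -= 0·R2 → [0,0,0,1]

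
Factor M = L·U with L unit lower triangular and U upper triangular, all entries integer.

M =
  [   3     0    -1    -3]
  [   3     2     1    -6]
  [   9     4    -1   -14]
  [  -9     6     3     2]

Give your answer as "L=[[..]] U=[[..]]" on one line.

  R1 -= 1·R0 → [0,2,2,-3]
  R2 -= 3·R0 → [0,4,2,-5]
  R3 -= -3·R0 → [0,6,0,-7]
  R2 -= 2·R1 → [0,0,-2,1]
  R3 -= 3·R1 → [0,0,-6,2]
  R3 -= 3·R2 → [0,0,0,-1]

L=[[1,0,0,0],[1,1,0,0],[3,2,1,0],[-3,3,3,1]] U=[[3,0,-1,-3],[0,2,2,-3],[0,0,-2,1],[0,0,0,-1]]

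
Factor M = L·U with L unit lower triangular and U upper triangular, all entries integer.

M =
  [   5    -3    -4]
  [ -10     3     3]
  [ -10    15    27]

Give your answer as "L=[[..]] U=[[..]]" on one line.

  R1 -= -2·R0 → [0,-3,-5]
  R2 -= -2·R0 → [0,9,19]
  R2 -= -3·R1 → [0,0,4]

L=[[1,0,0],[-2,1,0],[-2,-3,1]] U=[[5,-3,-4],[0,-3,-5],[0,0,4]]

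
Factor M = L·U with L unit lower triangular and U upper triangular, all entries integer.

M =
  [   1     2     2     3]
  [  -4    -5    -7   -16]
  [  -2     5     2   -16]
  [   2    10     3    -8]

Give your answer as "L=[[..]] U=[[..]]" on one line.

  R1 -= -4·R0 → [0,3,1,-4]
  R2 -= -2·R0 → [0,9,6,-10]
  R3 -= 2·R0 → [0,6,-1,-14]
  R2 -= 3·R1 → [0,0,3,2]
  R3 -= 2·R1 → [0,0,-3,-6]
  R3 -= -1·R2 → [0,0,0,-4]

L=[[1,0,0,0],[-4,1,0,0],[-2,3,1,0],[2,2,-1,1]] U=[[1,2,2,3],[0,3,1,-4],[0,0,3,2],[0,0,0,-4]]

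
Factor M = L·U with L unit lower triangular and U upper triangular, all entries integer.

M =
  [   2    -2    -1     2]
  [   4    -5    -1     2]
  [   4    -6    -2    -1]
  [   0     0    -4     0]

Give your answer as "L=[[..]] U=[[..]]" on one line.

L=[[1,0,0,0],[2,1,0,0],[2,2,1,0],[0,0,2,1]] U=[[2,-2,-1,2],[0,-1,1,-2],[0,0,-2,-1],[0,0,0,2]]

  row1 -= 2·row0 → [0,-1,1,-2]
  row2 -= 2·row0 → [0,-2,0,-5]
  row3 -= 0·row0 → [0,0,-4,0]
  row2 -= 2·row1 → [0,0,-2,-1]
  row3 -= 0·row1 → [0,0,-4,0]
  row3 -= 2·row2 → [0,0,0,2]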